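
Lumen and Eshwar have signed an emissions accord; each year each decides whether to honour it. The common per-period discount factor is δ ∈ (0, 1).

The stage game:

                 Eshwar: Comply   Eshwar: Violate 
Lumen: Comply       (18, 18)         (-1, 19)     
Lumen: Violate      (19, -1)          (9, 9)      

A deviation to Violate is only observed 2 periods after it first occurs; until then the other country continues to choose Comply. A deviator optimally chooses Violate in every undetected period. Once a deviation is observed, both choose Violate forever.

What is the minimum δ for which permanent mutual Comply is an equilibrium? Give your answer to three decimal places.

The best deviation is to choose Violate for all 2 undetected periods, earning 19 each, then 9 forever once detected.
Deviation value: 19(1−δ^2)/(1−δ) + 9δ^2/(1−δ); cooperation value: 18/(1−δ).
IC: 18 ≥ 19(1−δ^2) + 9δ^2 = 19 − 10δ^2.
So δ^2 ≥ 1/10, giving δ ≥ (1/10)^(1/2) ≈ 0.316.

0.316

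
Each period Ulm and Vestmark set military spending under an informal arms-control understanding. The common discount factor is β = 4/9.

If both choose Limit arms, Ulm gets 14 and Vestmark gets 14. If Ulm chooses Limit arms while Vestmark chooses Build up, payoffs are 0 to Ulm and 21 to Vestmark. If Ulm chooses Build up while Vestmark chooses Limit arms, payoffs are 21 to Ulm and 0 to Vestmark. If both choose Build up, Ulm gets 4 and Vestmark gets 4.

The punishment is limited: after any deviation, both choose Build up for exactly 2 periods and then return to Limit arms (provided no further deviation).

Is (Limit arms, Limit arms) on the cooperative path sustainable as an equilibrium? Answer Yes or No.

No

IC: β+…+β^2 ≥ (21−14)/(14−4) = 7/10.
At β = 4/9: partial sum = 0.6420 < 0.7000. Cooperation not sustainable.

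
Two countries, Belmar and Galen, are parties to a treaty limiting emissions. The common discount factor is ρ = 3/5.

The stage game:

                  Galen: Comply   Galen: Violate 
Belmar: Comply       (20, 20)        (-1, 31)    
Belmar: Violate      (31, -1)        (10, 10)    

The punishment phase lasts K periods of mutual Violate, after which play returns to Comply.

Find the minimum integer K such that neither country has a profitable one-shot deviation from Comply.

IC: ρ(1−ρ^K)/(1−ρ) ≥ (31−20)/(20−10) = 11/10.
With ρ = 3/5: need 1 − ρ^K ≥ 11/10·(1−3/5)/(3/5), i.e. ρ^K ≤ 0.2667.
Since (3/5)^2 = 0.3600 and (3/5)^3 = 0.2160, the smallest such K is 3.

3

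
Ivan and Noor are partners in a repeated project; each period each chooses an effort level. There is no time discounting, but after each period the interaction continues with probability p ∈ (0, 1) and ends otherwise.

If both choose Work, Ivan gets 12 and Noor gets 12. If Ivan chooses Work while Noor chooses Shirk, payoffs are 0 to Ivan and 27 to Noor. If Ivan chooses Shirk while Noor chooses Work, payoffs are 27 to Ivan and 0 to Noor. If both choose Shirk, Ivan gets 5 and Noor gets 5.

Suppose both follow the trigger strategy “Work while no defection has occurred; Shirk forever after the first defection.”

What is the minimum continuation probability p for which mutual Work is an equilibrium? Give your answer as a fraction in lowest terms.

Expected cooperation value is 12 + p·12 + p²·12 + … = 12/(1−p); deviation gives 27 + p·5/(1−p).
12 ≥ 27(1−p) + 5p ⇒ 22p ≥ 15 ⇒ p ≥ 15/22.

15/22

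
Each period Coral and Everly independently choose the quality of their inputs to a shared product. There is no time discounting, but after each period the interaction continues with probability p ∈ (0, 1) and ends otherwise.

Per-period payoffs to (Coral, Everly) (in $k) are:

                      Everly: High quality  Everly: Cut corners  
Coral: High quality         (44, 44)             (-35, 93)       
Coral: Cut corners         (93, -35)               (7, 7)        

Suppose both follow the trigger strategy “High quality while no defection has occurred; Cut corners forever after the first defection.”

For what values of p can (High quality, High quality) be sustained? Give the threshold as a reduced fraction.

49/86

With no time discounting, the continuation probability p plays the role of the discount factor.
Grim-trigger IC: 44/(1−p) ≥ 93 + 7p/(1−p) ⇒ p ≥ (93−44)/(93−7) = 49/86.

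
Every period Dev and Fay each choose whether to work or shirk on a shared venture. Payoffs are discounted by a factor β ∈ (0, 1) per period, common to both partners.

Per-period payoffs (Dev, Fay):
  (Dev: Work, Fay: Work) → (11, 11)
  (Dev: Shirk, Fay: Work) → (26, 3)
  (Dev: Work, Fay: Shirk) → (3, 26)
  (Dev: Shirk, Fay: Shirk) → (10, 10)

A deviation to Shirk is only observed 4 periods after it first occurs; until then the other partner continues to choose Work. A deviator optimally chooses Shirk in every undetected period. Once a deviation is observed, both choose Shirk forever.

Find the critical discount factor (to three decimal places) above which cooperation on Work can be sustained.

The best deviation is to choose Shirk for all 4 undetected periods, earning 26 each, then 10 forever once detected.
Deviation value: 26(1−β^4)/(1−β) + 10β^4/(1−β); cooperation value: 11/(1−β).
IC: 11 ≥ 26(1−β^4) + 10β^4 = 26 − 16β^4.
So β^4 ≥ 15/16, giving β ≥ (15/16)^(1/4) ≈ 0.984.

0.984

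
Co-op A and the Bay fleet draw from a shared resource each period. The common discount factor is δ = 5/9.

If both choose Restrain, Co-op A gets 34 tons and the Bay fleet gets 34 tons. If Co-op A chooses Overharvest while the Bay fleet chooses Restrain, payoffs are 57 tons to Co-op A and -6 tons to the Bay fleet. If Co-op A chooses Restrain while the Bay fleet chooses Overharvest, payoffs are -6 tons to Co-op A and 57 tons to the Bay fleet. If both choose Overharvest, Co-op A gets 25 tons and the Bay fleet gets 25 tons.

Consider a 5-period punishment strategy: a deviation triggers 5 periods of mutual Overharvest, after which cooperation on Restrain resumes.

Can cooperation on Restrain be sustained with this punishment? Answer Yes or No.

A one-shot deviation gives 57 now, then 25 for 5 periods, then back to 34.
Gain from deviating: (57−34) today; loss: (34−25) in each of the next 5 periods.
No-deviation condition: (34−25)(δ+…+δ^5) ≥ 57−34, i.e. δ+…+δ^5 ≥ 23/9.
At δ = 5/9: δ+…+δ^5 = 1.1838 < 2.5556.
So cooperation is not sustainable.

No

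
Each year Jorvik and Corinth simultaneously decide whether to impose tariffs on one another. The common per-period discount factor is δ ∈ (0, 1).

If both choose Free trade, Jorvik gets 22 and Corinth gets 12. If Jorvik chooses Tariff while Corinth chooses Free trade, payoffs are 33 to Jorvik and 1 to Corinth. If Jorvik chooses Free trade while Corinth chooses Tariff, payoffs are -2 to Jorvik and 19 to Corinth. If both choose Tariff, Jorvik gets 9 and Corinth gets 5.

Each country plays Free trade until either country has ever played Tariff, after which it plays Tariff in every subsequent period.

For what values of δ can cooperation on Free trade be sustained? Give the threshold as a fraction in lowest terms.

1/2

Jorvik's threshold: (33−22)/(33−9) = 11/24.
Corinth's threshold: (19−12)/(19−5) = 1/2.
11/24 < 1/2, so Corinth binds and δ* = 1/2.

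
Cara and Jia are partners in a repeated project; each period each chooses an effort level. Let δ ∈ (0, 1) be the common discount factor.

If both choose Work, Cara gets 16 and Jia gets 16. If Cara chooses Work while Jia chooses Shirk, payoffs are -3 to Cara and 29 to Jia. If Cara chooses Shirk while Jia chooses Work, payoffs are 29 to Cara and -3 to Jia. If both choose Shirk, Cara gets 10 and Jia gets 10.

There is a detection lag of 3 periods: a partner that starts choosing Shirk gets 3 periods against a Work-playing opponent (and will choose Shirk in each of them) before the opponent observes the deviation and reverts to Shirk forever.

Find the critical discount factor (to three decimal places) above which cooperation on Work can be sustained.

0.881

Deviating for the 3 undetected periods gains 29−16 = 13 per period over cooperation, then loses 16−10 = 6 per period forever once punishment starts.
Gain: 13(1 + δ + … + δ^2); loss: 6·δ^3/(1−δ).
No profitable deviation ⇔ 13(1−δ^3) ≤ 6·δ^3, i.e. δ^3 ≥ 13/(13+6) = 13/19.
Hence δ ≥ (13/19)^(1/3) ≈ 0.881.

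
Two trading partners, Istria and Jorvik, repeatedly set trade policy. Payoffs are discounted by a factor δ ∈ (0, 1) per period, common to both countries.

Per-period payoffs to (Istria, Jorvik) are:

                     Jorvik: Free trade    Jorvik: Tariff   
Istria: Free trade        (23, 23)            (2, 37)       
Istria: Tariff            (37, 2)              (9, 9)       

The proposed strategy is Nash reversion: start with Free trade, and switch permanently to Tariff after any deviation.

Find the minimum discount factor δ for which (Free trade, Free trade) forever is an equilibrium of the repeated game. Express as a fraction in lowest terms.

1/2

23/(1−δ) ≥ 37 + 9δ/(1−δ)
23 ≥ 37 − 28δ
δ ≥ 14/28 = 1/2.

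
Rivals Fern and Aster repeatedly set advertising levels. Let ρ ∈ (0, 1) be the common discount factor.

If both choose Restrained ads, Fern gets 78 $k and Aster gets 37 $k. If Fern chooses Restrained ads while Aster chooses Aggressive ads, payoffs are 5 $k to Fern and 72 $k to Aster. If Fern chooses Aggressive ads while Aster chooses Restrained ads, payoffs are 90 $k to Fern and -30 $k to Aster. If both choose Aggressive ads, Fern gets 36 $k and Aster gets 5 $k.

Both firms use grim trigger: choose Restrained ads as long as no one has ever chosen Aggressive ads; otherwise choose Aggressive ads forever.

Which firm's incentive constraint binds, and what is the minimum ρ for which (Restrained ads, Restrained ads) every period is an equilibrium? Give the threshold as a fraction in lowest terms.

Aster; ρ ≥ 35/67

Fern: cooperation gives 78 each period; deviation gives 90 once then 36 forever.
  78/(1−ρ) ≥ 90 + 36ρ/(1−ρ) ⇒ ρ ≥ 12/54 = 2/9.
Aster: cooperation gives 37 each period; deviation gives 72 once then 5 forever.
  ρ ≥ 35/67.
Both must hold, so the binding constraint is Aster's: ρ ≥ 35/67.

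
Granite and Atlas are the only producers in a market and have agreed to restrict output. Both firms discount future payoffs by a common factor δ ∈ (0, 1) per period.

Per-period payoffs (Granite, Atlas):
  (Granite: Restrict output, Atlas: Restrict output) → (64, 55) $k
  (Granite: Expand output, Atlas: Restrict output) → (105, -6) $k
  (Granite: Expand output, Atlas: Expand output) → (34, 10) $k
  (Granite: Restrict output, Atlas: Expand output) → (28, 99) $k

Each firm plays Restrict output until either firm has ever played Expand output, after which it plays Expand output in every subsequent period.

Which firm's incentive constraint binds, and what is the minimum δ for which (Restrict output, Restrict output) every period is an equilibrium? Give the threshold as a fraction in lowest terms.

Granite; δ ≥ 41/71

For Granite: deviation gain 105−64 = 41, per-period punishment loss 64−34 = 30. IC gives δ ≥ 41/71.
For Atlas: gain 44, loss 45 per period, so δ ≥ 44/89.
The tighter constraint is Granite's, so cooperation needs δ ≥ 41/71.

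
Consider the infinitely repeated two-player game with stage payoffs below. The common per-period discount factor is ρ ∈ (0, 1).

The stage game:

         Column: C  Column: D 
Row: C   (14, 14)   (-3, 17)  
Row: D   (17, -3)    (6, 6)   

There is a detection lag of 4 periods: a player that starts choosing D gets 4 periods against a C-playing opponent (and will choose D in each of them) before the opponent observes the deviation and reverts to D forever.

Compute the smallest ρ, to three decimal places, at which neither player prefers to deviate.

0.723

The best deviation is to choose D for all 4 undetected periods, earning 17 each, then 6 forever once detected.
Deviation value: 17(1−ρ^4)/(1−ρ) + 6ρ^4/(1−ρ); cooperation value: 14/(1−ρ).
IC: 14 ≥ 17(1−ρ^4) + 6ρ^4 = 17 − 11ρ^4.
So ρ^4 ≥ 3/11, giving ρ ≥ (3/11)^(1/4) ≈ 0.723.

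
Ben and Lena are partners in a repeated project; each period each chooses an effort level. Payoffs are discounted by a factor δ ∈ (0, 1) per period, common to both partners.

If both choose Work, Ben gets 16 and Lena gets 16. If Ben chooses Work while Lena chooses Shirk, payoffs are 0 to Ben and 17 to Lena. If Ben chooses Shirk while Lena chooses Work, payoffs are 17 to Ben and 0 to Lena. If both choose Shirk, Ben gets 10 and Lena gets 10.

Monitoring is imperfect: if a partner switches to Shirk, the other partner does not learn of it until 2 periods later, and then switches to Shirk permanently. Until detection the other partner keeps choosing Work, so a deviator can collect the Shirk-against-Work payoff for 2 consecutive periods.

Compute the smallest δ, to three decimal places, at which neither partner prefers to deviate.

The best deviation is to choose Shirk for all 2 undetected periods, earning 17 each, then 10 forever once detected.
Deviation value: 17(1−δ^2)/(1−δ) + 10δ^2/(1−δ); cooperation value: 16/(1−δ).
IC: 16 ≥ 17(1−δ^2) + 10δ^2 = 17 − 7δ^2.
So δ^2 ≥ 1/7, giving δ ≥ (1/7)^(1/2) ≈ 0.378.

0.378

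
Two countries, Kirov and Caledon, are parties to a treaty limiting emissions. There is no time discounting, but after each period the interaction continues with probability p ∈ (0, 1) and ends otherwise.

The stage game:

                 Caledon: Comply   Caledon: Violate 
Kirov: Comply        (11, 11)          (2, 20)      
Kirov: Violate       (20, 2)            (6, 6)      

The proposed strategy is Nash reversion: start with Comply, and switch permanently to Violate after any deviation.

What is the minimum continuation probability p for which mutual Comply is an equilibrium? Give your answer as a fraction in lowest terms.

Expected cooperation value is 11 + p·11 + p²·11 + … = 11/(1−p); deviation gives 20 + p·6/(1−p).
11 ≥ 20(1−p) + 6p ⇒ 14p ≥ 9 ⇒ p ≥ 9/14.

9/14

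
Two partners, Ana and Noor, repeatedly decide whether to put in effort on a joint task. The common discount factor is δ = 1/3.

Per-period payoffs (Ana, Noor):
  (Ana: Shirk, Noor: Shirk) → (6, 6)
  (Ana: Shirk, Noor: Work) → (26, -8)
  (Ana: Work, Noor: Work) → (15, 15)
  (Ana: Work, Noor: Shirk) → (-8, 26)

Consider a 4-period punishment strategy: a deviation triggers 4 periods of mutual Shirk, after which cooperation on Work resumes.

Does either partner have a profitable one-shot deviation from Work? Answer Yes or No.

A one-shot deviation gives 26 now, then 6 for 4 periods, then back to 15.
Gain from deviating: (26−15) today; loss: (15−6) in each of the next 4 periods.
No-deviation condition: (15−6)(δ+…+δ^4) ≥ 26−15, i.e. δ+…+δ^4 ≥ 11/9.
At δ = 1/3: δ+…+δ^4 = 0.4938 < 1.2222.
So cooperation is not sustainable.

Yes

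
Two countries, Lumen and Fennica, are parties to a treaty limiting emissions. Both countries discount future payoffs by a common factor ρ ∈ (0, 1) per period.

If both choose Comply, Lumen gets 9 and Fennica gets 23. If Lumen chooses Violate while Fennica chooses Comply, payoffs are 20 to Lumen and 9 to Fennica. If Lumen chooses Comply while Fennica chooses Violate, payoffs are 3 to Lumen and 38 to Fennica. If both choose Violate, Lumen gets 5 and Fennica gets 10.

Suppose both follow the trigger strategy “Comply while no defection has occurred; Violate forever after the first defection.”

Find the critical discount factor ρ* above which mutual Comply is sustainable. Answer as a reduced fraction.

For Lumen: deviation gain 20−9 = 11, per-period punishment loss 9−5 = 4. IC gives ρ ≥ 11/15.
For Fennica: gain 15, loss 13 per period, so ρ ≥ 15/28.
The tighter constraint is Lumen's, so cooperation needs ρ ≥ 11/15.

11/15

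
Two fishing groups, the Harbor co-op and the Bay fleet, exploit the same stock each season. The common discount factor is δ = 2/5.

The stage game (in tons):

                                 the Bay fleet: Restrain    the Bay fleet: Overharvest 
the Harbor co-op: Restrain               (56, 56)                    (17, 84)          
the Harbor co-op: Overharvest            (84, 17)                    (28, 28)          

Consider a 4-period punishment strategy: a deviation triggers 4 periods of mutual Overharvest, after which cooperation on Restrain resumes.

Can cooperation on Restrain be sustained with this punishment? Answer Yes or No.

No

IC: δ+…+δ^4 ≥ (84−56)/(56−28) = 1.
At δ = 2/5: partial sum = 0.6496 < 1.0000. Cooperation not sustainable.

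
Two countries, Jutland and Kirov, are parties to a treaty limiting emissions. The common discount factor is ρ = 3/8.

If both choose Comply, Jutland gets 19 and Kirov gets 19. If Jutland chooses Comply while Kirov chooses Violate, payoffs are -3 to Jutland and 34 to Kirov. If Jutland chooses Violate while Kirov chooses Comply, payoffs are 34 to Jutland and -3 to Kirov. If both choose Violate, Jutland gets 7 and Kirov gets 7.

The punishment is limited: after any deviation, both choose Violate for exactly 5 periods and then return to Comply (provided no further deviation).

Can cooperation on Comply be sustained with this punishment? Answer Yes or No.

No

A one-shot deviation gives 34 now, then 7 for 5 periods, then back to 19.
Gain from deviating: (34−19) today; loss: (19−7) in each of the next 5 periods.
No-deviation condition: (19−7)(ρ+…+ρ^5) ≥ 34−19, i.e. ρ+…+ρ^5 ≥ 5/4.
At ρ = 3/8: ρ+…+ρ^5 = 0.5956 < 1.2500.
So cooperation is not sustainable.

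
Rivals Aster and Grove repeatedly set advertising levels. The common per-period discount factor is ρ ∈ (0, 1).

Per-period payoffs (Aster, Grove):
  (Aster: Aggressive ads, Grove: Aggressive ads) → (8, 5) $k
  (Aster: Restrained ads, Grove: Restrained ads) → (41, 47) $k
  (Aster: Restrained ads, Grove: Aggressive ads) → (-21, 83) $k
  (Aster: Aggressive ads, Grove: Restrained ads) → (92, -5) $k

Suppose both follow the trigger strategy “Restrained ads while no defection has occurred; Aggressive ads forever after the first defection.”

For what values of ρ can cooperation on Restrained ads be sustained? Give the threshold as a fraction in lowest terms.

17/28

Aster: cooperation gives 41 each period; deviation gives 92 once then 8 forever.
  41/(1−ρ) ≥ 92 + 8ρ/(1−ρ) ⇒ ρ ≥ 51/84 = 17/28.
Grove: cooperation gives 47 each period; deviation gives 83 once then 5 forever.
  ρ ≥ 36/78 = 6/13.
Both must hold, so the binding constraint is Aster's: ρ ≥ 17/28.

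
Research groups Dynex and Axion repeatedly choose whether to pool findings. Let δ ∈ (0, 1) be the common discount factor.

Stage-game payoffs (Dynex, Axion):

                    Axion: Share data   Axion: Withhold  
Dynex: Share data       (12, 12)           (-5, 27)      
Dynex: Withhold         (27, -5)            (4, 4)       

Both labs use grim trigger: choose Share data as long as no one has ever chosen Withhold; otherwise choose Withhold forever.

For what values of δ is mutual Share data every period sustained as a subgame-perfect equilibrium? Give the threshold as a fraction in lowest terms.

15/23

One-period gain from deviating is 27 − 12 = 15. The loss is 12 − 4 = 8 in every subsequent period, with present value 8·δ/(1−δ).
Deviation is unprofitable when 8·δ/(1−δ) ≥ 15, i.e. δ/(1−δ) ≥ 15/8.
Equivalently δ ≥ 15/(15+8) = 15/23.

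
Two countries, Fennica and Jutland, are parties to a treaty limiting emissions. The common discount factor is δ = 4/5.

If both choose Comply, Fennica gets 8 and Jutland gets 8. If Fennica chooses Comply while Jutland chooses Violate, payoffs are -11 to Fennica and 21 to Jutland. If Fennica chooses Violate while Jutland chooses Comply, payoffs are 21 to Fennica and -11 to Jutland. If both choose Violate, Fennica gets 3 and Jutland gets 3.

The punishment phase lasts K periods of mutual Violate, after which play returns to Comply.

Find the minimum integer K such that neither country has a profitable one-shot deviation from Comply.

Need Σ_{k=1}^{K} δ^k ≥ (21−8)/(8−3) = 2.6000 at δ = 4/5.
At K = 4 the sum is 2.3616 < 2.6000; at K = 5 it is 2.6893 ≥ 2.6000.
So the minimum punishment length is K = 5.

5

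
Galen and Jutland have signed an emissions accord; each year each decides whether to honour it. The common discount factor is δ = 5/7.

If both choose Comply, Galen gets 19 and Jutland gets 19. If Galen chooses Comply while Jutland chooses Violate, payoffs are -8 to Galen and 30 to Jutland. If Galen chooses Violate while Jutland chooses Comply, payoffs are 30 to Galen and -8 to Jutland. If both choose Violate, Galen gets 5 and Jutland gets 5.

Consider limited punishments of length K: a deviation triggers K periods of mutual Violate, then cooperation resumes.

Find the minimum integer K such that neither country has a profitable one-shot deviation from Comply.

2

No profitable deviation requires (19−5)(δ+…+δ^K) ≥ 30−19, i.e. δ+…+δ^K ≥ 11/14 ≈ 0.7857.
With δ = 5/7, the partial sums are K=1: 0.7143, K=2: 1.2245.
K = 2 is the first length at which the sum reaches 0.7857.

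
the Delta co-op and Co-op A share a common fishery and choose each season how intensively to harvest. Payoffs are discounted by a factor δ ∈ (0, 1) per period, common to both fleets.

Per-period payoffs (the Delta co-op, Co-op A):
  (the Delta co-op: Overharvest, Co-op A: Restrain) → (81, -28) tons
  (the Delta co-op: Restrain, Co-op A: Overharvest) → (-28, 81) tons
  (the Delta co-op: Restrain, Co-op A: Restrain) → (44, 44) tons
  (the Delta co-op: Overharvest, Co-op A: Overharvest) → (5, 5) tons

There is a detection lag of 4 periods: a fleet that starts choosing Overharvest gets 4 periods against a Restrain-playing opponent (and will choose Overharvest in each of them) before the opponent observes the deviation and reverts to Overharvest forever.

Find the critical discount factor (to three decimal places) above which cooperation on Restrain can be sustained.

0.835

A deviator earns 81 for 4 periods, then 5 forever; cooperating earns 44 forever. Multiplying the IC by (1−δ):
44 ≥ 81(1−δ^4) + 5δ^4, so 76·δ^4 ≥ 37 and δ^4 ≥ 37/76.
δ ≥ (37/76)^(1/4) ≈ 0.835.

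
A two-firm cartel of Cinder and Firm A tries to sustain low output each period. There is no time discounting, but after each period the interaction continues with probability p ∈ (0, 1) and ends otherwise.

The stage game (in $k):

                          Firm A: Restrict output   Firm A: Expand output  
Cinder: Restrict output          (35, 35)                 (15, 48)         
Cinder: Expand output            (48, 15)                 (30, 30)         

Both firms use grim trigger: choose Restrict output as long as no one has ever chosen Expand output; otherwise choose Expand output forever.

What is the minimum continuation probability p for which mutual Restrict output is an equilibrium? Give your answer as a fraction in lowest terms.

Expected cooperation value is 35 + p·35 + p²·35 + … = 35/(1−p); deviation gives 48 + p·30/(1−p).
35 ≥ 48(1−p) + 30p ⇒ 18p ≥ 13 ⇒ p ≥ 13/18.

13/18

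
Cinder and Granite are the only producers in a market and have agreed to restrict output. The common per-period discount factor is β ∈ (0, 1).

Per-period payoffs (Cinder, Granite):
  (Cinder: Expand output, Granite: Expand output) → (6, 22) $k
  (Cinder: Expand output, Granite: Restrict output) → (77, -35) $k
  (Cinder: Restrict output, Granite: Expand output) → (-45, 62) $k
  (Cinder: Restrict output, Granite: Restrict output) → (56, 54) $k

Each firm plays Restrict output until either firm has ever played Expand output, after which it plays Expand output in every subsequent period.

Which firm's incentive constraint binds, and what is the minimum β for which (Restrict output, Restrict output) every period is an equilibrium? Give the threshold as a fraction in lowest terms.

Cinder's threshold: (77−56)/(77−6) = 21/71.
Granite's threshold: (62−54)/(62−22) = 1/5.
21/71 > 1/5, so Cinder binds and β* = 21/71.

Cinder; β ≥ 21/71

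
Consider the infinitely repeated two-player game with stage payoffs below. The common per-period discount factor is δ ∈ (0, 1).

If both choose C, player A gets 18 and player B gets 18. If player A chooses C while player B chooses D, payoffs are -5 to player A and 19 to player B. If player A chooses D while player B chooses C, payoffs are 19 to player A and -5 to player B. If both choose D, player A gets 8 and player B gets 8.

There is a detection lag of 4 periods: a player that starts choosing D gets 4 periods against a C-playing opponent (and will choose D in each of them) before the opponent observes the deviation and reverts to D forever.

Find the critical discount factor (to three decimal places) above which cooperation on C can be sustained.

0.549

The best deviation is to choose D for all 4 undetected periods, earning 19 each, then 8 forever once detected.
Deviation value: 19(1−δ^4)/(1−δ) + 8δ^4/(1−δ); cooperation value: 18/(1−δ).
IC: 18 ≥ 19(1−δ^4) + 8δ^4 = 19 − 11δ^4.
So δ^4 ≥ 1/11, giving δ ≥ (1/11)^(1/4) ≈ 0.549.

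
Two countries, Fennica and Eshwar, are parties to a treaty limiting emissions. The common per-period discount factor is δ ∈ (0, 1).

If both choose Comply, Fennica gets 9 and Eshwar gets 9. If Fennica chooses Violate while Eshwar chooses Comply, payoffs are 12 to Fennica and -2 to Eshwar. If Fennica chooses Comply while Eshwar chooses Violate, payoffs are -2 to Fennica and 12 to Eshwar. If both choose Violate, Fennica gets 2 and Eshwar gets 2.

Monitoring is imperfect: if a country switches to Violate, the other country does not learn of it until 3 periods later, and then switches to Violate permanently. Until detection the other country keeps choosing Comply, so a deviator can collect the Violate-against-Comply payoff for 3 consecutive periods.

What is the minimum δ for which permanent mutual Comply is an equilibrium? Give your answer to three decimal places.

A deviator earns 12 for 3 periods, then 2 forever; cooperating earns 9 forever. Multiplying the IC by (1−δ):
9 ≥ 12(1−δ^3) + 2δ^3, so 10·δ^3 ≥ 3 and δ^3 ≥ 3/10.
δ ≥ (3/10)^(1/3) ≈ 0.669.

0.669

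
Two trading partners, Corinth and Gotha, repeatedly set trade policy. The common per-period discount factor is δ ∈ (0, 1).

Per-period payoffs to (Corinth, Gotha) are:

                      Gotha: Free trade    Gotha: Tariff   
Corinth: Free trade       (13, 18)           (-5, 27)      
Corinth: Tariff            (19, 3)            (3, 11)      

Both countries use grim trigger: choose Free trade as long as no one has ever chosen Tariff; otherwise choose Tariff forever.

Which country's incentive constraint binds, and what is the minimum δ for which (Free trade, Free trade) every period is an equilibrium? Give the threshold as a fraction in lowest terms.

For Corinth: deviation gain 19−13 = 6, per-period punishment loss 13−3 = 10. IC gives δ ≥ 6/16 = 3/8.
For Gotha: gain 9, loss 7 per period, so δ ≥ 9/16.
The tighter constraint is Gotha's, so cooperation needs δ ≥ 9/16.

Gotha; δ ≥ 9/16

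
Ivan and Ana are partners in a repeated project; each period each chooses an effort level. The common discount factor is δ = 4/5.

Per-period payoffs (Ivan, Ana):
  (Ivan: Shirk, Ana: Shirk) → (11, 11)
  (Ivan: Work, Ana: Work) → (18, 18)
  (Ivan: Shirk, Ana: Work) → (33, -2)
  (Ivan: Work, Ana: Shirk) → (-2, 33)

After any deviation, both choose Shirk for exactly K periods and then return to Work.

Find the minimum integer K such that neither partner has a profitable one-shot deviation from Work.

4

No profitable deviation requires (18−11)(δ+…+δ^K) ≥ 33−18, i.e. δ+…+δ^K ≥ 15/7 ≈ 2.1429.
With δ = 4/5, the partial sums are K=1: 0.8000, K=2: 1.4400, K=3: 1.9520, K=4: 2.3616.
K = 4 is the first length at which the sum reaches 2.1429.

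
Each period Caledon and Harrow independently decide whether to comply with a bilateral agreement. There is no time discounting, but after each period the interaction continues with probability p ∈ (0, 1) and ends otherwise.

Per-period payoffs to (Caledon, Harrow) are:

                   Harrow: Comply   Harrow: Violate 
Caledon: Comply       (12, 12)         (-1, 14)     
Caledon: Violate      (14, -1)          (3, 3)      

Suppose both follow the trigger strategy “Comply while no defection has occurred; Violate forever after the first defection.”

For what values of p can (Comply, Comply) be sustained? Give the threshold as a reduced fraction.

With no time discounting, the continuation probability p plays the role of the discount factor.
Grim-trigger IC: 12/(1−p) ≥ 14 + 3p/(1−p) ⇒ p ≥ (14−12)/(14−3) = 2/11.

2/11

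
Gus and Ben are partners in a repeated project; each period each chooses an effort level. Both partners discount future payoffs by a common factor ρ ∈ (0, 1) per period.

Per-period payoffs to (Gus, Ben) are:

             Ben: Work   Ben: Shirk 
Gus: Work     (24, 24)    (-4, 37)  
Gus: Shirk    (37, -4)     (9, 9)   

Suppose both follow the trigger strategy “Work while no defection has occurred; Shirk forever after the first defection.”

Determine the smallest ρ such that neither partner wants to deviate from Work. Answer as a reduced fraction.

Cooperation forever yields 24 each period: 24/(1−ρ).
Deviating yields 37 once, then 9 forever: 37 + 9ρ/(1−ρ).
No profitable deviation requires 24/(1−ρ) ≥ 37 + 9ρ/(1−ρ).
Multiplying by (1−ρ): 24 ≥ 37(1−ρ) + 9ρ = 37 − 28ρ.
So 28ρ ≥ 13, i.e. ρ ≥ 13/28.

13/28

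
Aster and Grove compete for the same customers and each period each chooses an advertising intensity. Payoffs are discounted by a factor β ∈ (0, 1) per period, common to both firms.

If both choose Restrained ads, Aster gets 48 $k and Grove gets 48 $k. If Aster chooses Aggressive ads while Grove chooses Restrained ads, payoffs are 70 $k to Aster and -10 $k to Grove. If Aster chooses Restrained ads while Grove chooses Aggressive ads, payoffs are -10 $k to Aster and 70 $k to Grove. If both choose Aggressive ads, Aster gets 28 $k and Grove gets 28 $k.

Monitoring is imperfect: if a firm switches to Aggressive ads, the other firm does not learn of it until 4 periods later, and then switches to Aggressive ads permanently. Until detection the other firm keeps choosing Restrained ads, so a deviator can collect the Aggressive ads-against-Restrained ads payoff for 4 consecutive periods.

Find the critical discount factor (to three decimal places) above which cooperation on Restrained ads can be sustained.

0.851

A deviator earns 70 for 4 periods, then 28 forever; cooperating earns 48 forever. Multiplying the IC by (1−β):
48 ≥ 70(1−β^4) + 28β^4, so 42·β^4 ≥ 22 and β^4 ≥ 11/21.
β ≥ (11/21)^(1/4) ≈ 0.851.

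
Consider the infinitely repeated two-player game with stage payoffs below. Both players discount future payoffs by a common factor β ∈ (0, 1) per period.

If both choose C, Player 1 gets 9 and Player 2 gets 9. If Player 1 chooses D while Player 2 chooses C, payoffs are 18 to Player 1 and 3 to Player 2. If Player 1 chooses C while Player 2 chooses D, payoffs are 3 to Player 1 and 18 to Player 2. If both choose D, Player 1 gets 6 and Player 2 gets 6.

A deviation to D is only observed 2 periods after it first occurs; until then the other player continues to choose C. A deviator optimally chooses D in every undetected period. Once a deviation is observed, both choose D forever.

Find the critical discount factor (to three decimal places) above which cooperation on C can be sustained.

0.866

The best deviation is to choose D for all 2 undetected periods, earning 18 each, then 6 forever once detected.
Deviation value: 18(1−β^2)/(1−β) + 6β^2/(1−β); cooperation value: 9/(1−β).
IC: 9 ≥ 18(1−β^2) + 6β^2 = 18 − 12β^2.
So β^2 ≥ 9/12 = 3/4, giving β ≥ (3/4)^(1/2) ≈ 0.866.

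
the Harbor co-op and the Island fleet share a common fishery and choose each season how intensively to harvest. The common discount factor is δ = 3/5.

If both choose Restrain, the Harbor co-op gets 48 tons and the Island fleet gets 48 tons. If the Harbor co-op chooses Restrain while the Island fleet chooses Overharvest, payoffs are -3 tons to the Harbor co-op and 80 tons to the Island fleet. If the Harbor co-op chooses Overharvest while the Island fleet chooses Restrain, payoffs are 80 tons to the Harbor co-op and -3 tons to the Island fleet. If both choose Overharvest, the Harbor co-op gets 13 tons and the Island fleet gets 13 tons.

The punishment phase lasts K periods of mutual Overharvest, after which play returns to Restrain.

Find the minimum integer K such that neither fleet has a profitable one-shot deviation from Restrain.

Need Σ_{k=1}^{K} δ^k ≥ (80−48)/(48−13) = 0.9143 at δ = 3/5.
At K = 1 the sum is 0.6000 < 0.9143; at K = 2 it is 0.9600 ≥ 0.9143.
So the minimum punishment length is K = 2.

2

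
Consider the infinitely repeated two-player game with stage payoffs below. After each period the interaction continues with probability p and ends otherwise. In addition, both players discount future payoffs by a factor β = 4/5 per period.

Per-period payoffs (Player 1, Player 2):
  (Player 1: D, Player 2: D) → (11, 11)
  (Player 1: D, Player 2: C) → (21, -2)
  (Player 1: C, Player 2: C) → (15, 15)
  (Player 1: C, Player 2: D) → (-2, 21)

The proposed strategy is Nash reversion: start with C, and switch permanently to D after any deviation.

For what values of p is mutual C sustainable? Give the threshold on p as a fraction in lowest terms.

Expected continuation weight on next period's payoff is β·p = 4/5·p, which plays the role of the discount factor.
Cooperation requires 4/5·p ≥ (21−15)/(21−11) = 3/5, hence p ≥ 3/4.

3/4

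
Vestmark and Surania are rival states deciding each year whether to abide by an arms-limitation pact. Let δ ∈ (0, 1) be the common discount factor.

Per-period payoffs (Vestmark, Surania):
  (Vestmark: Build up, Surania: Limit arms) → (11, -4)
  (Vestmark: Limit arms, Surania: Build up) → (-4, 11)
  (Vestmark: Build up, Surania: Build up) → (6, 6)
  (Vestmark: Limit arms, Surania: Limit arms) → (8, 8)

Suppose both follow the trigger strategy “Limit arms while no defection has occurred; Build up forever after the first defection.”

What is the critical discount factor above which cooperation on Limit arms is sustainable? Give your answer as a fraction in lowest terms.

8/(1−δ) ≥ 11 + 6δ/(1−δ)
8 ≥ 11 − 5δ
δ ≥ 3/5.

3/5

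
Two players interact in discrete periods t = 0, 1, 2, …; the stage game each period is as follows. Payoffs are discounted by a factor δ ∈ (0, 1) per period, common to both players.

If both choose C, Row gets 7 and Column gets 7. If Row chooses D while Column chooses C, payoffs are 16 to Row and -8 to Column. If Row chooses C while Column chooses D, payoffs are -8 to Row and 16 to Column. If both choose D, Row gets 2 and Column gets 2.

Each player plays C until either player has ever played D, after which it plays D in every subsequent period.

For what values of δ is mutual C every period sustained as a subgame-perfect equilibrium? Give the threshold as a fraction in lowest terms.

9/14

One-period gain from deviating is 16 − 7 = 9. The loss is 7 − 2 = 5 in every subsequent period, with present value 5·δ/(1−δ).
Deviation is unprofitable when 5·δ/(1−δ) ≥ 9, i.e. δ/(1−δ) ≥ 9/5.
Equivalently δ ≥ 9/(9+5) = 9/14.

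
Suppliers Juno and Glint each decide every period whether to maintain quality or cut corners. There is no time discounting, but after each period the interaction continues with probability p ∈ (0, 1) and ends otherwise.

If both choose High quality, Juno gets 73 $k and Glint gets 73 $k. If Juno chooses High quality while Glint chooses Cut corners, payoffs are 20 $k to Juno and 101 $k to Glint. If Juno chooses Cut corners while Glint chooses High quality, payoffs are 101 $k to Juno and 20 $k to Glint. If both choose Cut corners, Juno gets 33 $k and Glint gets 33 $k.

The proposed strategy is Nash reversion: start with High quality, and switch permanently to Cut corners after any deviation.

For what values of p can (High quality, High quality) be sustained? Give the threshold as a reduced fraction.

7/17

With no time discounting, the continuation probability p plays the role of the discount factor.
Grim-trigger IC: 73/(1−p) ≥ 101 + 33p/(1−p) ⇒ p ≥ (101−73)/(101−33) = 7/17.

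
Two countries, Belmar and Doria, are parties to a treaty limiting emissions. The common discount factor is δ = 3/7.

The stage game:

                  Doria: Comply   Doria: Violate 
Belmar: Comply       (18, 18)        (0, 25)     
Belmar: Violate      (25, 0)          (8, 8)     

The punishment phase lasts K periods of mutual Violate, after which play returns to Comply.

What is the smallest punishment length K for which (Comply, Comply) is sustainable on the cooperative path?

4

No profitable deviation requires (18−8)(δ+…+δ^K) ≥ 25−18, i.e. δ+…+δ^K ≥ 7/10 ≈ 0.7000.
With δ = 3/7, the partial sums are K=1: 0.4286, K=2: 0.6122, K=3: 0.6910, K=4: 0.7247.
K = 4 is the first length at which the sum reaches 0.7000.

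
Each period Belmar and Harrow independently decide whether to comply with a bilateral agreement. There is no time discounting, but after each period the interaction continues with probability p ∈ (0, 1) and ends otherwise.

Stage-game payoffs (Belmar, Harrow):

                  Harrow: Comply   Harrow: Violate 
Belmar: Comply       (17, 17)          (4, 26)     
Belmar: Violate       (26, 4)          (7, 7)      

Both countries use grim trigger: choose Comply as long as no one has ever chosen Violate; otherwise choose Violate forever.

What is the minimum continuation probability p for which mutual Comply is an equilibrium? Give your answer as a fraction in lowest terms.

With no time discounting, the continuation probability p plays the role of the discount factor.
Grim-trigger IC: 17/(1−p) ≥ 26 + 7p/(1−p) ⇒ p ≥ (26−17)/(26−7) = 9/19.

9/19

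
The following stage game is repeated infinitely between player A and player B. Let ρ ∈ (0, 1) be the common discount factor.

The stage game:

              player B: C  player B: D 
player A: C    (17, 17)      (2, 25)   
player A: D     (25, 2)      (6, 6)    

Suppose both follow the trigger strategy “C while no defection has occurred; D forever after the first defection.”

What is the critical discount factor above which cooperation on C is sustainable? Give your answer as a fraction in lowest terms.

8/19

Cooperation forever yields 17 each period: 17/(1−ρ).
Deviating yields 25 once, then 6 forever: 25 + 6ρ/(1−ρ).
No profitable deviation requires 17/(1−ρ) ≥ 25 + 6ρ/(1−ρ).
Multiplying by (1−ρ): 17 ≥ 25(1−ρ) + 6ρ = 25 − 19ρ.
So 19ρ ≥ 8, i.e. ρ ≥ 8/19.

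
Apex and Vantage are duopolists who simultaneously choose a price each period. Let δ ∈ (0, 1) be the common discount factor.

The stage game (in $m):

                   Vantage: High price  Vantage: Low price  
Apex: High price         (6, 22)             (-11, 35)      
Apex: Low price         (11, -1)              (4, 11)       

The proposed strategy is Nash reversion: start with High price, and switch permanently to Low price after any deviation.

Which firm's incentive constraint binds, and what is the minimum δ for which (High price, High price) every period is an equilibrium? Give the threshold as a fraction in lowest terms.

Apex; δ ≥ 5/7

Apex's threshold: (11−6)/(11−4) = 5/7.
Vantage's threshold: (35−22)/(35−11) = 13/24.
5/7 > 13/24, so Apex binds and δ* = 5/7.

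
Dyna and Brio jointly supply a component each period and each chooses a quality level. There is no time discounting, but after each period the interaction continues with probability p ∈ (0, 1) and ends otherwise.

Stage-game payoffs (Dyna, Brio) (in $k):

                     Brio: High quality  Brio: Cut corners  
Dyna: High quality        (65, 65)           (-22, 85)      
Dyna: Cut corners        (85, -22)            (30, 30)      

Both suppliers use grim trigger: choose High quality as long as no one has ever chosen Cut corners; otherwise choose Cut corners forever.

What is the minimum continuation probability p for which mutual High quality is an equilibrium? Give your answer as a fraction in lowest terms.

4/11

Expected cooperation value is 65 + p·65 + p²·65 + … = 65/(1−p); deviation gives 85 + p·30/(1−p).
65 ≥ 85(1−p) + 30p ⇒ 55p ≥ 20 ⇒ p ≥ 20/55 = 4/11.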